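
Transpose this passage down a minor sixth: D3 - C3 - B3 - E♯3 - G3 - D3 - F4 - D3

D3 down a minor sixth is F#2.
A minor sixth down from C3 gives E2.
B3: a sixth down reaches D, and 8 semitones makes it D#3.
E#3 down a minor sixth is G##2.
G3: a sixth down reaches B, and 8 semitones makes it B2.
D3 down a minor sixth is F#2.
A minor sixth down from F4 gives A3.
A minor sixth down from D3 gives F#2.

F#2 E2 D#3 G##2 B2 F#2 A3 F#2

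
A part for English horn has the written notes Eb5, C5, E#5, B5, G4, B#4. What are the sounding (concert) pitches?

Written C4 on the English horn sounds as F3, a perfect fifth lower; apply that shift to every note.
Eb5 -> Ab4
C5 -> F4
E#5 -> A#4
B5 -> E5
G4 -> C4
B#4 -> E#4

Ab4 F4 A#4 E5 C4 E#4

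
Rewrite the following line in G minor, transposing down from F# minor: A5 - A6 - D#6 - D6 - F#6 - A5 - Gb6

From F# down to G is a major seventh; apply that to each pitch.
A5 becomes Bb4
A6 becomes Bb5
D#6 becomes E5
D6 becomes Eb5
F#6 becomes G5
A5 becomes Bb4
Gb6 becomes Abb5

Bb4 Bb5 E5 Eb5 G5 Bb4 Abb5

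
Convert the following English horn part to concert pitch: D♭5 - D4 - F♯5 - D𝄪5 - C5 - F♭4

Gb4 G3 B4 G##4 F4 Bbb3

The English horn sounds a perfect fifth below written, so transpose each written note down a perfect fifth.
Db5 becomes Gb4
D4 becomes G3
F#5 becomes B4
D##5 becomes G##4
C5 becomes F4
Fb4 becomes Bbb3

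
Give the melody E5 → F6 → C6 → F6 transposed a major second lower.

D5 Eb6 Bb5 Eb6

E5 -> D5
F6 -> Eb6
C6 -> Bb5
F6 -> Eb6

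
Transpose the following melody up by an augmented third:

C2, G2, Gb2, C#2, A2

E#2 B#2 B2 E##2 C##3

C2: a third up reaches E, and 5 semitones makes it E#2.
G2: a third up reaches B, and 5 semitones makes it B#2.
Gb2: a third up reaches B, and 5 semitones makes it B2.
An augmented third up from C#2 gives E##2.
An augmented third up from A2 gives C##3.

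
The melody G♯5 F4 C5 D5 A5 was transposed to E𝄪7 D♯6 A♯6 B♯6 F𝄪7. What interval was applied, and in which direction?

up an augmented thirteenth

From G#5 to E##7 is 13 letter names — a thirteenth of some quality.
G#5 to E##7 is 22 semitones, which makes it an augmented thirteenth; the second version is higher, so the direction is up.
Checking another pair — A5 → F##7 — gives the same interval.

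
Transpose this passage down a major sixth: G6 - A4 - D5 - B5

A major sixth down from G6 gives Bb5.
A major sixth down from A4 gives C4.
D5 down a major sixth is F4.
B5: a sixth down reaches D, and 9 semitones makes it D5.

Bb5 C4 F4 D5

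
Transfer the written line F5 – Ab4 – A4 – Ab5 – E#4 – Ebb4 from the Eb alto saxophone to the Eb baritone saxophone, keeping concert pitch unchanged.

F6 Ab5 A5 Ab6 E#5 Ebb5

First find concert pitch: the Eb alto saxophone sounds a major sixth below written, so F5 Ab4 A4 Ab5 E#4 Ebb4 sounds Ab4 Cb4 C4 Cb5 G#3 Gbb3.
Then write for Eb baritone saxophone: it sounds a major thirteenth below written, so the part must be a major thirteenth above concert.
Ab4 → F6
Cb4 → Ab5
C4 → A5
Cb5 → Ab6
G#3 → E#5
Gbb3 → Ebb5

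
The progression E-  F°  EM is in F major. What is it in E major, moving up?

F major up to E major is a major seventh; each chord root moves by that interval while the quality stays the same.
E-: root E up a major seventh → D#, giving D#-.
F°: root F up a major seventh → E, giving E°.
EM: root E up a major seventh → D#, giving D#M.

D#- E° D#M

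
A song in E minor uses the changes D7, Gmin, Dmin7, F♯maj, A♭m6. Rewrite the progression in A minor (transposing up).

E minor up to A minor is a perfect fourth; each chord root moves by that interval while the quality stays the same.
D7: root D up a perfect fourth → G, giving G7.
Gmin: root G up a perfect fourth → C, giving Cmin.
Dmin7: root D up a perfect fourth → G, giving Gmin7.
F♯maj: root F♯ up a perfect fourth → B, giving Bmaj.
A♭m6: root A♭ up a perfect fourth → Db, giving Dbm6.

G7 Cmin Gmin7 Bmaj Dbm6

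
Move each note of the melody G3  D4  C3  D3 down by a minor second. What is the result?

F#3 C#4 B2 C#3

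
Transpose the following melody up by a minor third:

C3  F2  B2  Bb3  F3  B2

C3 becomes Eb3
F2 becomes Ab2
B2 becomes D3
Bb3 becomes Db4
F3 becomes Ab3
B2 becomes D3

Eb3 Ab2 D3 Db4 Ab3 D3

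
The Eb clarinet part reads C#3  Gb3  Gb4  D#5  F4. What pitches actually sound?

The Eb clarinet sounds a minor third above written, so transpose each written note up a minor third.
C#3 becomes E3
Gb3 becomes Bbb3
Gb4 becomes Bbb4
D#5 becomes F#5
F4 becomes Ab4

E3 Bbb3 Bbb4 F#5 Ab4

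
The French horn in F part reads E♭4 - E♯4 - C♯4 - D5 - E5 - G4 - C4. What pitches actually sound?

The French horn in F sounds a perfect fifth below written, so transpose each written note down a perfect fifth.
Eb4 gives Ab3
E#4 gives A#3
C#4 gives F#3
D5 gives G4
E5 gives A4
G4 gives C4
C4 gives F3

Ab3 A#3 F#3 G4 A4 C4 F3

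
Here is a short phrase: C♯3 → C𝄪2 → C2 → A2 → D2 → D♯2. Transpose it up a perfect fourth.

C#3 up a perfect fourth is F#3.
A perfect fourth up from C##2 gives F##2.
A perfect fourth up from C2 gives F2.
A2: a fourth up reaches D, and 5 semitones makes it D3.
D2 up a perfect fourth is G2.
D#2: a fourth up reaches G, and 5 semitones makes it G#2.

F#3 F##2 F2 D3 G2 G#2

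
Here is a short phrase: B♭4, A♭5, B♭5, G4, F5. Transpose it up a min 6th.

Gb5 Fb6 Gb6 Eb5 Db6

Bb4 gives Gb5
Ab5 gives Fb6
Bb5 gives Gb6
G4 gives Eb5
F5 gives Db6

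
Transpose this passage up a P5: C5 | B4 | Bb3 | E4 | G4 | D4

G5 F#5 F4 B4 D5 A4

C5: a fifth up reaches G, and 7 semitones makes it G5.
B4 up a perfect fifth is F#5.
Bb3: a fifth up reaches F, and 7 semitones makes it F4.
E4 up a perfect fifth is B4.
A perfect fifth up from G4 gives D5.
D4 up a perfect fifth is A4.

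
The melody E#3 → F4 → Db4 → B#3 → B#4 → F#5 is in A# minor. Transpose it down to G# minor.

D#3 Eb4 Cb4 A#3 A#4 E5

A# minor to G# minor down is a major second, so every note moves down by that interval.
E#3 -> D#3
F4 -> Eb4
Db4 -> Cb4
B#3 -> A#3
B#4 -> A#4
F#5 -> E5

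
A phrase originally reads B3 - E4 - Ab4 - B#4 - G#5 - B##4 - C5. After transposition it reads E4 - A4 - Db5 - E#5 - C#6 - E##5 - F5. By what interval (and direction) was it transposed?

up a perfect fourth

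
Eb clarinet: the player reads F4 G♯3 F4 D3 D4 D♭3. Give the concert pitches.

Written C4 on the Eb clarinet sounds as Eb4, a minor third higher; apply that shift to every note.
F4 to Ab4
G#3 to B3
F4 to Ab4
D3 to F3
D4 to F4
Db3 to Fb3

Ab4 B3 Ab4 F3 F4 Fb3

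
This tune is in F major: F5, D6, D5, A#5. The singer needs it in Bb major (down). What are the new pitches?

Bb4 G5 G4 D#5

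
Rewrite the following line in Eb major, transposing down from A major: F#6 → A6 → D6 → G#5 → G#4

C6 Eb6 Ab5 D5 D4

A major to Eb major down is an augmented fourth, so every note moves down by that interval.
F#6 to C6
A6 to Eb6
D6 to Ab5
G#5 to D5
G#4 to D4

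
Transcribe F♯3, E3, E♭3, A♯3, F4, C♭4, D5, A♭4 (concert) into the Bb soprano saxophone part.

G#3 F#3 F3 B#3 G4 Db4 E5 Bb4

The Bb soprano saxophone sounds a major second below written, so the written part must be a major second above concert — transpose each note up.
F#3 gives G#3
E3 gives F#3
Eb3 gives F3
A#3 gives B#3
F4 gives G4
Cb4 gives Db4
D5 gives E5
Ab4 gives Bb4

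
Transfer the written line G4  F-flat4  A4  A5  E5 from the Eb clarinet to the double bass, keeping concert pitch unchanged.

Bb5 Abb5 C6 C7 G6

First find concert pitch: the Eb clarinet sounds a minor third above written, so G4 F-flat4 A4 A5 E5 sounds Bb4 Abb4 C5 C6 G5.
Then write for double bass: it sounds a perfect octave below written, so the part must be a perfect octave above concert.
Bb4 → Bb5
Abb4 → Abb5
C5 → C6
C6 → C7
G5 → G6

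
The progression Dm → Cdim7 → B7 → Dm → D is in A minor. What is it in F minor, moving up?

A minor up to F minor is a minor sixth; each chord root moves by that interval while the quality stays the same.
Dm: root D up a minor sixth → Bb, giving Bbm.
Cdim7: root C up a minor sixth → Ab, giving Abdim7.
B7: root B up a minor sixth → G, giving G7.
Dm: root D up a minor sixth → Bb, giving Bbm.
D: root D up a minor sixth → Bb, giving Bb.

Bbm Abdim7 G7 Bbm Bb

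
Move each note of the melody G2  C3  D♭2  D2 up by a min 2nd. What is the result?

Ab2 Db3 Ebb2 Eb2

G2 becomes Ab2
C3 becomes Db3
Db2 becomes Ebb2
D2 becomes Eb2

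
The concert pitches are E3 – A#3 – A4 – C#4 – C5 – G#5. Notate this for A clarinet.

Written C4 sounds as A3 on the A clarinet, so concert pitches are written a minor third up.
E3 → G3
A#3 → C#4
A4 → C5
C#4 → E4
C5 → Eb5
G#5 → B5

G3 C#4 C5 E4 Eb5 B5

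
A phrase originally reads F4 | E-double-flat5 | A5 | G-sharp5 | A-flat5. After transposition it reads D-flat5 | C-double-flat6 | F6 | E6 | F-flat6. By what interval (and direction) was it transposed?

up a minor sixth

From F4 to Db5 is 6 letter names — a sixth of some quality.
F4 to Db5 is 8 semitones, which makes it a minor sixth; the second version is higher, so the direction is up.
Checking another pair — Ab5 → Fb6 — gives the same interval.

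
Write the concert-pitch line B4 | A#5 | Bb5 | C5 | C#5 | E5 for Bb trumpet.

Written C4 sounds as Bb3 on the Bb trumpet, so concert pitches are written a major second up.
B4 gives C#5
A#5 gives B#5
Bb5 gives C6
C5 gives D5
C#5 gives D#5
E5 gives F#5

C#5 B#5 C6 D5 D#5 F#5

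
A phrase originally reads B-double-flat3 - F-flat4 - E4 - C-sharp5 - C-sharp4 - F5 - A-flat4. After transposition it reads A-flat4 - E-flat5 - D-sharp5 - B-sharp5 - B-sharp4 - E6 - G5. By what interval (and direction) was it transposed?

up a major seventh

Take the first pair: Bbb3 → Ab4. B to A spans 7 letter names, so the interval is some kind of seventh.
Bbb3 to Ab4 is 11 semitones, which makes it a major seventh; the second version is higher, so the direction is up.
Checking another pair — Ab4 → G5 — gives the same interval.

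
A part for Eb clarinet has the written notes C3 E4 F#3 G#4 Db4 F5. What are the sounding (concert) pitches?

Eb3 G4 A3 B4 Fb4 Ab5

The Eb clarinet sounds a minor third above written, so transpose each written note up a minor third.
C3 gives Eb3
E4 gives G4
F#3 gives A3
G#4 gives B4
Db4 gives Fb4
F5 gives Ab5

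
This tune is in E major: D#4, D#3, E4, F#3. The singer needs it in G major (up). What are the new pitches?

F#4 F#3 G4 A3

From E up to G is a minor third; apply that to each pitch.
D#4 becomes F#4
D#3 becomes F#3
E4 becomes G4
F#3 becomes A3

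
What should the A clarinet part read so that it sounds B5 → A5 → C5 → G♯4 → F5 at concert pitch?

Written C4 sounds as A3 on the A clarinet, so concert pitches are written a minor third up.
B5 -> D6
A5 -> C6
C5 -> Eb5
G#4 -> B4
F5 -> Ab5

D6 C6 Eb5 B4 Ab5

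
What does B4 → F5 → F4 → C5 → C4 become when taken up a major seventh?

B4: a seventh up reaches A, and 11 semitones makes it A#5.
F5 up a major seventh is E6.
A major seventh up from F4 gives E5.
A major seventh up from C5 gives B5.
C4: a seventh up reaches B, and 11 semitones makes it B4.

A#5 E6 E5 B5 B4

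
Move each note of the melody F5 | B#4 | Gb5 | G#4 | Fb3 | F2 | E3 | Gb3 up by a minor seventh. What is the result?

Eb6 A#5 Fb6 F#5 Ebb4 Eb3 D4 Fb4

A minor seventh up from F5 gives Eb6.
B#4 up a minor seventh is A#5.
Gb5: a seventh up reaches F, and 10 semitones makes it Fb6.
G#4 up a minor seventh is F#5.
Fb3: a seventh up reaches E, and 10 semitones makes it Ebb4.
F2: a seventh up reaches E, and 10 semitones makes it Eb3.
E3 up a minor seventh is D4.
A minor seventh up from Gb3 gives Fb4.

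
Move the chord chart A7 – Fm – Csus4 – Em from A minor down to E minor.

A minor down to E minor is a perfect fourth; each chord root moves by that interval while the quality stays the same.
A7: root A down a perfect fourth → E, giving E7.
Fm: root F down a perfect fourth → C, giving Cm.
Csus4: root C down a perfect fourth → G, giving Gsus4.
Em: root E down a perfect fourth → B, giving Bm.

E7 Cm Gsus4 Bm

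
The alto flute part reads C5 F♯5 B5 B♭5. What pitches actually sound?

Written C4 on the alto flute sounds as G3, a perfect fourth lower; apply that shift to every note.
C5 gives G4
F#5 gives C#5
B5 gives F#5
Bb5 gives F5

G4 C#5 F#5 F5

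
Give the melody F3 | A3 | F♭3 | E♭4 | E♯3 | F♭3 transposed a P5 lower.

Bb2 D3 Bbb2 Ab3 A#2 Bbb2

F3: a fifth down reaches B, and 7 semitones makes it Bb2.
A3 down a perfect fifth is D3.
Fb3: a fifth down reaches B, and 7 semitones makes it Bbb2.
Eb4 down a perfect fifth is Ab3.
E#3: a fifth down reaches A, and 7 semitones makes it A#2.
Fb3 down a perfect fifth is Bbb2.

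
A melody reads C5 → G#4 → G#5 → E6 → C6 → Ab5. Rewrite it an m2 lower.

B4 F##4 F##5 D#6 B5 G5

C5: a second down reaches B, and 1 semitone makes it B4.
G#4: a second down reaches F, and 1 semitone makes it F##4.
G#5: a second down reaches F, and 1 semitone makes it F##5.
A minor second down from E6 gives D#6.
C6: a second down reaches B, and 1 semitone makes it B5.
Ab5: a second down reaches G, and 1 semitone makes it G5.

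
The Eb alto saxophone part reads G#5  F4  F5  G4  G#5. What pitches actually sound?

B4 Ab3 Ab4 Bb3 B4

Written C4 on the Eb alto saxophone sounds as Eb3, a major sixth lower; apply that shift to every note.
G#5 to B4
F4 to Ab3
F5 to Ab4
G4 to Bb3
G#5 to B4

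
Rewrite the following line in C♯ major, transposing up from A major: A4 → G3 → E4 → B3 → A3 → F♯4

C#5 B3 G#4 D#4 C#4 A#4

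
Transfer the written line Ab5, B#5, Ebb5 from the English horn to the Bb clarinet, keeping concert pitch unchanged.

First find concert pitch: the English horn sounds a perfect fifth below written, so Ab5 B#5 Ebb5 sounds Db5 E#5 Abb4.
Then write for Bb clarinet: it sounds a major second below written, so the part must be a major second above concert.
Db5 → Eb5
E#5 → F##5
Abb4 → Bbb4

Eb5 F##5 Bbb4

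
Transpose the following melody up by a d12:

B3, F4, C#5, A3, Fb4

F5 Cb6 G6 Eb5 Cbb6

B3 -> F5
F4 -> Cb6
C#5 -> G6
A3 -> Eb5
Fb4 -> Cbb6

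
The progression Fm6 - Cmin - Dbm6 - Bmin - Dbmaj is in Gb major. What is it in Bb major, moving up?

Gb major up to Bb major is a major third; each chord root moves by that interval while the quality stays the same.
Fm6: root F up a major third → A, giving Am6.
Cmin: root C up a major third → E, giving Emin.
Dbm6: root Db up a major third → F, giving Fm6.
Bmin: root B up a major third → D#, giving D#min.
Dbmaj: root Db up a major third → F, giving Fmaj.

Am6 Emin Fm6 D#min Fmaj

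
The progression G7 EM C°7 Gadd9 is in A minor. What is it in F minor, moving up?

Eb7 CM Ab°7 Ebadd9

A minor up to F minor is a minor sixth; each chord root moves by that interval while the quality stays the same.
G7: root G up a minor sixth → Eb, giving Eb7.
EM: root E up a minor sixth → C, giving CM.
C°7: root C up a minor sixth → Ab, giving Ab°7.
Gadd9: root G up a minor sixth → Eb, giving Ebadd9.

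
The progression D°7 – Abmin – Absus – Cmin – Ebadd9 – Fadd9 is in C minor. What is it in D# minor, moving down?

E#°7 Bmin Bsus D#min F#add9 G#add9

C minor down to D# minor is a diminished seventh; each chord root moves by that interval while the quality stays the same.
D°7: root D down a diminished seventh → E#, giving E#°7.
Abmin: root Ab down a diminished seventh → B, giving Bmin.
Absus: root Ab down a diminished seventh → B, giving Bsus.
Cmin: root C down a diminished seventh → D#, giving D#min.
Ebadd9: root Eb down a diminished seventh → F#, giving F#add9.
Fadd9: root F down a diminished seventh → G#, giving G#add9.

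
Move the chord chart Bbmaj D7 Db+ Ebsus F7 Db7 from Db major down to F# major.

D#maj F##7 F#+ G#sus A#7 F#7

Db major down to F# major is a diminished sixth; each chord root moves by that interval while the quality stays the same.
Bbmaj: root Bb down a diminished sixth → D#, giving D#maj.
D7: root D down a diminished sixth → F##, giving F##7.
Db+: root Db down a diminished sixth → F#, giving F#+.
Ebsus: root Eb down a diminished sixth → G#, giving G#sus.
F7: root F down a diminished sixth → A#, giving A#7.
Db7: root Db down a diminished sixth → F#, giving F#7.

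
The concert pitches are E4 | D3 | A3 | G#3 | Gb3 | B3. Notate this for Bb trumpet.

F#4 E3 B3 A#3 Ab3 C#4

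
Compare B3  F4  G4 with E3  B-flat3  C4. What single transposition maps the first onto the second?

down a perfect fifth

From B3 to E3 is 5 letter names — a fifth of some quality.
E3 to B3 is 7 semitones, which makes it a perfect fifth; the second version is lower, so the direction is down.
Checking another pair — G4 → C4 — gives the same interval.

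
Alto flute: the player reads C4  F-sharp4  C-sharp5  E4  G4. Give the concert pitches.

G3 C#4 G#4 B3 D4

The alto flute sounds a perfect fourth below written, so transpose each written note down a perfect fourth.
C4 → G3
F#4 → C#4
C#5 → G#4
E4 → B3
G4 → D4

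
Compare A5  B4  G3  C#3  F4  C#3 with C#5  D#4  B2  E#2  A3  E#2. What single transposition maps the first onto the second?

down a minor sixth

Take the first pair: A5 → C#5. A to C spans 6 letter names, so the interval is some kind of sixth.
C#5 to A5 is 8 semitones, which makes it a minor sixth; the second version is lower, so the direction is down.
Checking another pair — C#3 → E#2 — gives the same interval.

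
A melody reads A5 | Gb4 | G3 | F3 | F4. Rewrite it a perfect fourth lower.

E5 Db4 D3 C3 C4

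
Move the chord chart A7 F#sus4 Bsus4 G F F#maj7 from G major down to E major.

F#7 D#sus4 G#sus4 E D D#maj7

G major down to E major is a minor third; each chord root moves by that interval while the quality stays the same.
A7: root A down a minor third → F#, giving F#7.
F#sus4: root F# down a minor third → D#, giving D#sus4.
Bsus4: root B down a minor third → G#, giving G#sus4.
G: root G down a minor third → E, giving E.
F: root F down a minor third → D, giving D.
F#maj7: root F# down a minor third → D#, giving D#maj7.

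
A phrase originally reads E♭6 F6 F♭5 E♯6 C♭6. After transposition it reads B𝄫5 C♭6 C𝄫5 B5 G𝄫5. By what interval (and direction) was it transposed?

From Eb6 to Bbb5 is 4 letter names — a fourth of some quality.
Bbb5 to Eb6 is 6 semitones, which makes it an augmented fourth; the second version is lower, so the direction is down.
Checking another pair — Cb6 → Gbb5 — gives the same interval.

down an augmented fourth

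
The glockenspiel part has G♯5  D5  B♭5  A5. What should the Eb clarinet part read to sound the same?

E#7 B6 G7 F#7

First find concert pitch: the glockenspiel sounds a perfect fifteenth above written, so G♯5 D5 B♭5 A5 sounds G#7 D7 Bb7 A7.
Then write for Eb clarinet: it sounds a minor third above written, so the part must be a minor third below concert.
G#7 → E#7
D7 → B6
Bb7 → G7
A7 → F#7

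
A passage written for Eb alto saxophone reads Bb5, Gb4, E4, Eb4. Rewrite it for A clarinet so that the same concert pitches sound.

Fb5 Dbb4 Bb3 Bbb3

First find concert pitch: the Eb alto saxophone sounds a major sixth below written, so Bb5 Gb4 E4 Eb4 sounds Db5 Bbb3 G3 Gb3.
Then write for A clarinet: it sounds a minor third below written, so the part must be a minor third above concert.
Db5 → Fb5
Bbb3 → Dbb4
G3 → Bb3
Gb3 → Bbb3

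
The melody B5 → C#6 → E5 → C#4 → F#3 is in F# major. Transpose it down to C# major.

From F# down to C# is a perfect fourth; apply that to each pitch.
B5 to F#5
C#6 to G#5
E5 to B4
C#4 to G#3
F#3 to C#3

F#5 G#5 B4 G#3 C#3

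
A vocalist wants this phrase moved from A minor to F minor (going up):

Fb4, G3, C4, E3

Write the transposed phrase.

Dbb5 Eb4 Ab4 C4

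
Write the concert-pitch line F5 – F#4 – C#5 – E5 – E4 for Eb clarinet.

D5 D#4 A#4 C#5 C#4

Written C4 sounds as Eb4 on the Eb clarinet, so concert pitches are written a minor third down.
F5 → D5
F#4 → D#4
C#5 → A#4
E5 → C#5
E4 → C#4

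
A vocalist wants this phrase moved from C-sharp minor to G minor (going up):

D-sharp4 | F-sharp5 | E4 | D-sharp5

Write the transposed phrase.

C-sharp minor to G minor up is a diminished fifth, so every note moves up by that interval.
D#4 to A4
F#5 to C6
E4 to Bb4
D#5 to A5

A4 C6 Bb4 A5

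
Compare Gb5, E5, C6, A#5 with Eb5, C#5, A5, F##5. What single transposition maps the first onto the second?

down a minor third

Take the first pair: Gb5 → Eb5. G to E spans 3 letter names, so the interval is some kind of third.
Eb5 to Gb5 is 3 semitones, which makes it a minor third; the second version is lower, so the direction is down.
Checking another pair — A#5 → F##5 — gives the same interval.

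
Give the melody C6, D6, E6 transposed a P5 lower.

C6 -> F5
D6 -> G5
E6 -> A5

F5 G5 A5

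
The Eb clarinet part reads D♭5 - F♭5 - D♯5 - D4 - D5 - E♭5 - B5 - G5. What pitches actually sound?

Fb5 Abb5 F#5 F4 F5 Gb5 D6 Bb5

The Eb clarinet sounds a minor third above written, so transpose each written note up a minor third.
Db5 to Fb5
Fb5 to Abb5
D#5 to F#5
D4 to F4
D5 to F5
Eb5 to Gb5
B5 to D6
G5 to Bb5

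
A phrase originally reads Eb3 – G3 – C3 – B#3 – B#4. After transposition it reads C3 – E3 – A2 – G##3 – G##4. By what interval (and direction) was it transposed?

down a minor third

Take the first pair: Eb3 → C3. E to C spans 3 letter names, so the interval is some kind of third.
C3 to Eb3 is 3 semitones, which makes it a minor third; the second version is lower, so the direction is down.
Checking another pair — B#4 → G##4 — gives the same interval.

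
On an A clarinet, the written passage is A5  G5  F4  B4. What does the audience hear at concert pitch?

The A clarinet sounds a minor third below written, so transpose each written note down a minor third.
A5 gives F#5
G5 gives E5
F4 gives D4
B4 gives G#4

F#5 E5 D4 G#4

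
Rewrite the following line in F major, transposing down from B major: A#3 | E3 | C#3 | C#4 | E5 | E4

From B down to F is an augmented fourth; apply that to each pitch.
A#3 to E3
E3 to Bb2
C#3 to G2
C#4 to G3
E5 to Bb4
E4 to Bb3

E3 Bb2 G2 G3 Bb4 Bb3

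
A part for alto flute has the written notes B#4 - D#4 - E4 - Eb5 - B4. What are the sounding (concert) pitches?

Written C4 on the alto flute sounds as G3, a perfect fourth lower; apply that shift to every note.
B#4 gives F##4
D#4 gives A#3
E4 gives B3
Eb5 gives Bb4
B4 gives F#4

F##4 A#3 B3 Bb4 F#4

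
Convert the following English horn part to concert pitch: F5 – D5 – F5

Bb4 G4 Bb4

Written C4 on the English horn sounds as F3, a perfect fifth lower; apply that shift to every note.
F5 becomes Bb4
D5 becomes G4
F5 becomes Bb4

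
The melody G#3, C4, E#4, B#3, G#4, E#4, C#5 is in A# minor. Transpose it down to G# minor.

From A# down to G# is a major second; apply that to each pitch.
G#3 to F#3
C4 to Bb3
E#4 to D#4
B#3 to A#3
G#4 to F#4
E#4 to D#4
C#5 to B4

F#3 Bb3 D#4 A#3 F#4 D#4 B4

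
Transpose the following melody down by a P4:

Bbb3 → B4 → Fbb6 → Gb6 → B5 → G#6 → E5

Bbb3 becomes Fb3
B4 becomes F#4
Fbb6 becomes Cbb6
Gb6 becomes Db6
B5 becomes F#5
G#6 becomes D#6
E5 becomes B4

Fb3 F#4 Cbb6 Db6 F#5 D#6 B4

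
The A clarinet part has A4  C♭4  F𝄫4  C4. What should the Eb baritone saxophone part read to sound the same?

First find concert pitch: the A clarinet sounds a minor third below written, so A4 C♭4 F𝄫4 C4 sounds F#4 Ab3 Dbb4 A3.
Then write for Eb baritone saxophone: it sounds a major thirteenth below written, so the part must be a major thirteenth above concert.
F#4 → D#6
Ab3 → F5
Dbb4 → Bbb5
A3 → F#5

D#6 F5 Bbb5 F#5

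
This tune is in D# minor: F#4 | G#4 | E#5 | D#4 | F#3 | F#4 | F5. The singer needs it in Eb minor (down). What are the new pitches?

Gb3 Ab3 F4 Eb3 Gb2 Gb3 Gbb4

From D# down to Eb is an augmented seventh; apply that to each pitch.
F#4 becomes Gb3
G#4 becomes Ab3
E#5 becomes F4
D#4 becomes Eb3
F#3 becomes Gb2
F#4 becomes Gb3
F5 becomes Gbb4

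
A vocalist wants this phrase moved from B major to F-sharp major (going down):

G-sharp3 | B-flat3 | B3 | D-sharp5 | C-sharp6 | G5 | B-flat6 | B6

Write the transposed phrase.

B major to F-sharp major down is a perfect fourth, so every note moves down by that interval.
G#3 gives D#3
Bb3 gives F3
B3 gives F#3
D#5 gives A#4
C#6 gives G#5
G5 gives D5
Bb6 gives F6
B6 gives F#6

D#3 F3 F#3 A#4 G#5 D5 F6 F#6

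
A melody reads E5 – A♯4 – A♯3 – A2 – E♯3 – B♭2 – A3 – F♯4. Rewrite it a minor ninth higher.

F6 B5 B4 Bb3 F#4 Cb4 Bb4 G5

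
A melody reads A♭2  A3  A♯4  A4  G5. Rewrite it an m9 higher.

Bbb3 Bb4 B5 Bb5 Ab6

Ab2 up a minor ninth is Bbb3.
A3 up a minor ninth is Bb4.
A minor ninth up from A#4 gives B5.
A4: a ninth up reaches B, and 13 semitones makes it Bb5.
A minor ninth up from G5 gives Ab6.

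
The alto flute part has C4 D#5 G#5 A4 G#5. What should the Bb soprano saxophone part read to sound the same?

A3 B#4 E#5 F#4 E#5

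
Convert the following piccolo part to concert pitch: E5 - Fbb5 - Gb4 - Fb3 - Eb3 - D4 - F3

The piccolo sounds a perfect octave above written, so transpose each written note up a perfect octave.
E5 → E6
Fbb5 → Fbb6
Gb4 → Gb5
Fb3 → Fb4
Eb3 → Eb4
D4 → D5
F3 → F4

E6 Fbb6 Gb5 Fb4 Eb4 D5 F4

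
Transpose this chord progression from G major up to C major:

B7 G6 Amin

E7 C6 Dmin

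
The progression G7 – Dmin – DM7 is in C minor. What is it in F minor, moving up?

C minor up to F minor is a perfect fourth; each chord root moves by that interval while the quality stays the same.
G7: root G up a perfect fourth → C, giving C7.
Dmin: root D up a perfect fourth → G, giving Gmin.
DM7: root D up a perfect fourth → G, giving GM7.

C7 Gmin GM7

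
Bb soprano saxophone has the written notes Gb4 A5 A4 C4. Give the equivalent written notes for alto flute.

Bbb4 C6 C5 Eb4

First find concert pitch: the Bb soprano saxophone sounds a major second below written, so Gb4 A5 A4 C4 sounds Fb4 G5 G4 Bb3.
Then write for alto flute: it sounds a perfect fourth below written, so the part must be a perfect fourth above concert.
Fb4 → Bbb4
G5 → C6
G4 → C5
Bb3 → Eb4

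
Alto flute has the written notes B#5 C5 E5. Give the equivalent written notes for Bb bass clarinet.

First find concert pitch: the alto flute sounds a perfect fourth below written, so B#5 C5 E5 sounds F##5 G4 B4.
Then write for Bb bass clarinet: it sounds a major ninth below written, so the part must be a major ninth above concert.
F##5 → G##6
G4 → A5
B4 → C#6

G##6 A5 C#6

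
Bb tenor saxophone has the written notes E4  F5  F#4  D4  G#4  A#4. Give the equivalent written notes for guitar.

First find concert pitch: the Bb tenor saxophone sounds a major ninth below written, so E4 F5 F#4 D4 G#4 A#4 sounds D3 Eb4 E3 C3 F#3 G#3.
Then write for guitar: it sounds a perfect octave below written, so the part must be a perfect octave above concert.
D3 → D4
Eb4 → Eb5
E3 → E4
C3 → C4
F#3 → F#4
G#3 → G#4

D4 Eb5 E4 C4 F#4 G#4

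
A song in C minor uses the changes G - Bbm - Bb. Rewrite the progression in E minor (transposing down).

C minor down to E minor is a minor sixth; each chord root moves by that interval while the quality stays the same.
G: root G down a minor sixth → B, giving B.
Bbm: root Bb down a minor sixth → D, giving Dm.
Bb: root Bb down a minor sixth → D, giving D.

B Dm D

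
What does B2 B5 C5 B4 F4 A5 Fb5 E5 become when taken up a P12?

B2 becomes F#4
B5 becomes F#7
C5 becomes G6
B4 becomes F#6
F4 becomes C6
A5 becomes E7
Fb5 becomes Cb7
E5 becomes B6

F#4 F#7 G6 F#6 C6 E7 Cb7 B6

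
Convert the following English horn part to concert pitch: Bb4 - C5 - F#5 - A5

Eb4 F4 B4 D5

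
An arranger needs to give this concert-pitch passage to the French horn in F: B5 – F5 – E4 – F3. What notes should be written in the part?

Written C4 sounds as F3 on the French horn in F, so concert pitches are written a perfect fifth up.
B5 → F#6
F5 → C6
E4 → B4
F3 → C4

F#6 C6 B4 C4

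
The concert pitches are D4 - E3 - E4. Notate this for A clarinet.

F4 G3 G4

The A clarinet sounds a minor third below written, so the written part must be a minor third above concert — transpose each note up.
D4 → F4
E3 → G3
E4 → G4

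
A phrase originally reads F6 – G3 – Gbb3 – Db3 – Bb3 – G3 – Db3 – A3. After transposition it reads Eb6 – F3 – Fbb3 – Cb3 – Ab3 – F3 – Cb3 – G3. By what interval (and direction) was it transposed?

down a major second

Take the first pair: F6 → Eb6. F to E spans 2 letter names, so the interval is some kind of second.
Eb6 to F6 is 2 semitones, which makes it a major second; the second version is lower, so the direction is down.
Checking another pair — A3 → G3 — gives the same interval.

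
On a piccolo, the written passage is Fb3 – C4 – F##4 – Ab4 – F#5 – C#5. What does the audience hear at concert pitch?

Fb4 C5 F##5 Ab5 F#6 C#6

The piccolo sounds a perfect octave above written, so transpose each written note up a perfect octave.
Fb3 -> Fb4
C4 -> C5
F##4 -> F##5
Ab4 -> Ab5
F#5 -> F#6
C#5 -> C#6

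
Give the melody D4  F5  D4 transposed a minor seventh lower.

A minor seventh down from D4 gives E3.
F5 down a minor seventh is G4.
D4: a seventh down reaches E, and 10 semitones makes it E3.

E3 G4 E3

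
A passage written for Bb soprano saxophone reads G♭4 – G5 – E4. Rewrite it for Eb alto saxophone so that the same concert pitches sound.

Db5 D6 B4

First find concert pitch: the Bb soprano saxophone sounds a major second below written, so G♭4 G5 E4 sounds Fb4 F5 D4.
Then write for Eb alto saxophone: it sounds a major sixth below written, so the part must be a major sixth above concert.
Fb4 → Db5
F5 → D6
D4 → B4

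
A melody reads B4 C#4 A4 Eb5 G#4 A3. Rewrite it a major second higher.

B4 becomes C#5
C#4 becomes D#4
A4 becomes B4
Eb5 becomes F5
G#4 becomes A#4
A3 becomes B3

C#5 D#4 B4 F5 A#4 B3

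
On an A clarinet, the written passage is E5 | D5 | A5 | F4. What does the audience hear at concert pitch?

Written C4 on the A clarinet sounds as A3, a minor third lower; apply that shift to every note.
E5 becomes C#5
D5 becomes B4
A5 becomes F#5
F4 becomes D4

C#5 B4 F#5 D4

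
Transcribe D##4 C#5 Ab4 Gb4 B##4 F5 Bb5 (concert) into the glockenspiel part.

D##2 C#3 Ab2 Gb2 B##2 F3 Bb3

The glockenspiel sounds a perfect fifteenth above written, so the written part must be a perfect fifteenth below concert — transpose each note down.
D##4 → D##2
C#5 → C#3
Ab4 → Ab2
Gb4 → Gb2
B##4 → B##2
F5 → F3
Bb5 → Bb3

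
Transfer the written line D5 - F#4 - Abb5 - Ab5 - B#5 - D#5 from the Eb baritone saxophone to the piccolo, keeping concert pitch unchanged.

F2 A1 Cbb3 Cb3 D#3 F#2

First find concert pitch: the Eb baritone saxophone sounds a major thirteenth below written, so D5 F#4 Abb5 Ab5 B#5 D#5 sounds F3 A2 Cbb4 Cb4 D#4 F#3.
Then write for piccolo: it sounds a perfect octave above written, so the part must be a perfect octave below concert.
F3 → F2
A2 → A1
Cbb4 → Cbb3
Cb4 → Cb3
D#4 → D#3
F#3 → F#2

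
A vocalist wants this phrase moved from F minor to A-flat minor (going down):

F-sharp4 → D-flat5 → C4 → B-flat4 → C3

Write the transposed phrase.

A3 Fb4 Eb3 Db4 Eb2

From F down to A-flat is a major sixth; apply that to each pitch.
F#4 -> A3
Db5 -> Fb4
C4 -> Eb3
Bb4 -> Db4
C3 -> Eb2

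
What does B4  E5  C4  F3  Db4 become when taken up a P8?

B4 to B5
E5 to E6
C4 to C5
F3 to F4
Db4 to Db5

B5 E6 C5 F4 Db5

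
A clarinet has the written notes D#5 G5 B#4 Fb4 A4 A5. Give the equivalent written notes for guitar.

B#5 E6 G##5 Db5 F#5 F#6

First find concert pitch: the A clarinet sounds a minor third below written, so D#5 G5 B#4 Fb4 A4 A5 sounds B#4 E5 G##4 Db4 F#4 F#5.
Then write for guitar: it sounds a perfect octave below written, so the part must be a perfect octave above concert.
B#4 → B#5
E5 → E6
G##4 → G##5
Db4 → Db5
F#4 → F#5
F#5 → F#6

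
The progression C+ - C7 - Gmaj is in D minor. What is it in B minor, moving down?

D minor down to B minor is a minor third; each chord root moves by that interval while the quality stays the same.
C+: root C down a minor third → A, giving A+.
C7: root C down a minor third → A, giving A7.
Gmaj: root G down a minor third → E, giving Emaj.

A+ A7 Emaj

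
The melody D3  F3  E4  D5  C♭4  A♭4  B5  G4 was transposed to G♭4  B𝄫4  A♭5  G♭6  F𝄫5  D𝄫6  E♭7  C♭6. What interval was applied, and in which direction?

up a diminished eleventh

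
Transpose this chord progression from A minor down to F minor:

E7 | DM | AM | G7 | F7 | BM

A minor down to F minor is a major third; each chord root moves by that interval while the quality stays the same.
E7: root E down a major third → C, giving C7.
DM: root D down a major third → Bb, giving BbM.
AM: root A down a major third → F, giving FM.
G7: root G down a major third → Eb, giving Eb7.
F7: root F down a major third → Db, giving Db7.
BM: root B down a major third → G, giving GM.

C7 BbM FM Eb7 Db7 GM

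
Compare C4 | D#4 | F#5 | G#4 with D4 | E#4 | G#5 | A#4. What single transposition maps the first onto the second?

up a major second

From C4 to D4 is 2 letter names — a second of some quality.
C4 to D4 is 2 semitones, which makes it a major second; the second version is higher, so the direction is up.
Checking another pair — G#4 → A#4 — gives the same interval.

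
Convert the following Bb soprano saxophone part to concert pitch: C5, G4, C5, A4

Bb4 F4 Bb4 G4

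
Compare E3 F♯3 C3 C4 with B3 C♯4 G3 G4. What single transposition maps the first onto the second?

up a perfect fifth

From E3 to B3 is 5 letter names — a fifth of some quality.
E3 to B3 is 7 semitones, which makes it a perfect fifth; the second version is higher, so the direction is up.
Checking another pair — C4 → G4 — gives the same interval.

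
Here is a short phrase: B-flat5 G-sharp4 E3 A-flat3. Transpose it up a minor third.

Db6 B4 G3 Cb4

Bb5 up a minor third is Db6.
G#4: a third up reaches B, and 3 semitones makes it B4.
E3 up a minor third is G3.
A minor third up from Ab3 gives Cb4.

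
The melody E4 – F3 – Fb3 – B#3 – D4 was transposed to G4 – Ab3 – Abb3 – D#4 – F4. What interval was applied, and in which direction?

up a minor third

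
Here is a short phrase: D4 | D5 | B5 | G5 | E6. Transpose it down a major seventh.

Eb3 Eb4 C5 Ab4 F5

A major seventh down from D4 gives Eb3.
A major seventh down from D5 gives Eb4.
B5 down a major seventh is C5.
A major seventh down from G5 gives Ab4.
E6: a seventh down reaches F, and 11 semitones makes it F5.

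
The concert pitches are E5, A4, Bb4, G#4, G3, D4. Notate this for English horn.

Written C4 sounds as F3 on the English horn, so concert pitches are written a perfect fifth up.
E5 to B5
A4 to E5
Bb4 to F5
G#4 to D#5
G3 to D4
D4 to A4

B5 E5 F5 D#5 D4 A4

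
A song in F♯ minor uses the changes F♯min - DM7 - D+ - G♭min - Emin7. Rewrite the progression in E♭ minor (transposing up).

F♯ minor up to E♭ minor is a diminished seventh; each chord root moves by that interval while the quality stays the same.
F♯min: root F♯ up a diminished seventh → Eb, giving Ebmin.
DM7: root D up a diminished seventh → Cb, giving CbM7.
D+: root D up a diminished seventh → Cb, giving Cb+.
G♭min: root G♭ up a diminished seventh → Fbb, giving Fbbmin.
Emin7: root E up a diminished seventh → Db, giving Dbmin7.

Ebmin CbM7 Cb+ Fbbmin Dbmin7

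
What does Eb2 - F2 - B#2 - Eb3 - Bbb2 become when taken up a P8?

Eb2 becomes Eb3
F2 becomes F3
B#2 becomes B#3
Eb3 becomes Eb4
Bbb2 becomes Bbb3

Eb3 F3 B#3 Eb4 Bbb3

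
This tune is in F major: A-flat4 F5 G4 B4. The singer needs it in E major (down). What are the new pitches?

From F down to E is a minor second; apply that to each pitch.
Ab4 gives G4
F5 gives E5
G4 gives F#4
B4 gives A#4

G4 E5 F#4 A#4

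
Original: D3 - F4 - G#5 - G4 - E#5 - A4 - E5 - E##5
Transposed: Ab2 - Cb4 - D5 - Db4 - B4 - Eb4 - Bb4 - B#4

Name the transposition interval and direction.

down an augmented fourth

Take the first pair: D3 → Ab2. D to A spans 4 letter names, so the interval is some kind of fourth.
Ab2 to D3 is 6 semitones, which makes it an augmented fourth; the second version is lower, so the direction is down.
Checking another pair — E##5 → B#4 — gives the same interval.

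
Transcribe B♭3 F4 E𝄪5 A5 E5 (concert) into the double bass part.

Bb4 F5 E##6 A6 E6

Written C4 sounds as C3 on the double bass, so concert pitches are written a perfect octave up.
Bb3 -> Bb4
F4 -> F5
E##5 -> E##6
A5 -> A6
E5 -> E6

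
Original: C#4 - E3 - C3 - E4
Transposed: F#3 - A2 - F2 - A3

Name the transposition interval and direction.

down a perfect fifth

From C#4 to F#3 is 5 letter names — a fifth of some quality.
F#3 to C#4 is 7 semitones, which makes it a perfect fifth; the second version is lower, so the direction is down.
Checking another pair — E4 → A3 — gives the same interval.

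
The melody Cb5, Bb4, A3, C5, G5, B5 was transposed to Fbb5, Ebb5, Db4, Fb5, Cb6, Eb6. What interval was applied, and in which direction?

Take the first pair: Cb5 → Fbb5. C to F spans 4 letter names, so the interval is some kind of fourth.
Cb5 to Fbb5 is 4 semitones, which makes it a diminished fourth; the second version is higher, so the direction is up.
Checking another pair — B5 → Eb6 — gives the same interval.

up a diminished fourth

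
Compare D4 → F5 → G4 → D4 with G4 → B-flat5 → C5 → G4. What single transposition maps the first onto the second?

From D4 to G4 is 4 letter names — a fourth of some quality.
D4 to G4 is 5 semitones, which makes it a perfect fourth; the second version is higher, so the direction is up.
Checking another pair — D4 → G4 — gives the same interval.

up a perfect fourth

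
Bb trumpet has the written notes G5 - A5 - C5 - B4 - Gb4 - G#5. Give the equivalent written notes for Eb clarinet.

D5 E5 G4 F#4 Db4 D#5

First find concert pitch: the Bb trumpet sounds a major second below written, so G5 A5 C5 B4 Gb4 G#5 sounds F5 G5 Bb4 A4 Fb4 F#5.
Then write for Eb clarinet: it sounds a minor third above written, so the part must be a minor third below concert.
F5 → D5
G5 → E5
Bb4 → G4
A4 → F#4
Fb4 → Db4
F#5 → D#5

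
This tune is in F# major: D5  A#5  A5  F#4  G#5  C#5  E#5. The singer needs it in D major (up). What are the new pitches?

Bb5 F#6 F6 D5 E6 A5 C#6

F# major to D major up is a minor sixth, so every note moves up by that interval.
D5 becomes Bb5
A#5 becomes F#6
A5 becomes F6
F#4 becomes D5
G#5 becomes E6
C#5 becomes A5
E#5 becomes C#6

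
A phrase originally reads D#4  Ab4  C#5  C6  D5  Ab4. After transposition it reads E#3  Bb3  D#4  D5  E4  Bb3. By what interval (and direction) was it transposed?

down a minor seventh

Take the first pair: D#4 → E#3. D to E spans 7 letter names, so the interval is some kind of seventh.
E#3 to D#4 is 10 semitones, which makes it a minor seventh; the second version is lower, so the direction is down.
Checking another pair — Ab4 → Bb3 — gives the same interval.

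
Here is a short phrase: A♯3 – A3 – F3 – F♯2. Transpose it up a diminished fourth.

D4 Db4 Bbb3 Bb2

A#3 → D4
A3 → Db4
F3 → Bbb3
F#2 → Bb2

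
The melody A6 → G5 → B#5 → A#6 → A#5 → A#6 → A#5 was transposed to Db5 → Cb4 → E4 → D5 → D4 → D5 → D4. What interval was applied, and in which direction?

From A6 to Db5 is 12 letter names — a twelfth of some quality.
Db5 to A6 is 20 semitones, which makes it an augmented twelfth; the second version is lower, so the direction is down.
Checking another pair — A#5 → D4 — gives the same interval.

down an augmented twelfth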